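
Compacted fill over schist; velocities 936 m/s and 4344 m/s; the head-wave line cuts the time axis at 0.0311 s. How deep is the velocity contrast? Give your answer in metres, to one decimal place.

14.9 m

θ_c = arcsin(936/4344) = 12.44°; cos θ_c = 0.9765.
tᵢ = 2h cos θ_c/V₁ ⇒ h = tᵢ·V₁/(2 cos θ_c) = 0.0311·936/(2·0.9765) = 14.90 m.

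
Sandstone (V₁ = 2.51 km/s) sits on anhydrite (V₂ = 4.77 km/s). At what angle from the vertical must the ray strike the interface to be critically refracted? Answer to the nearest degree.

Critical incidence: sin θ_c = V₁/V₂ = 2.51/4.77 = 0.5262.
θ_c = arcsin 0.5262 = 31.75°.

32°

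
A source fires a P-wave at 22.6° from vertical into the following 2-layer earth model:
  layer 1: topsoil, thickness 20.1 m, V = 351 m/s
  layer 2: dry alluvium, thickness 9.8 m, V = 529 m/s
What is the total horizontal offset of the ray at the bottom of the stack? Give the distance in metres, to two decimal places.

Ray parameter p = sin 22.6° / 351 m/s = 1.0949e-03 s/m.
Layer 1: θ = 22.60°; offset = 20.1·tan 22.60° = 8.3668 m.
Layer 2: sin θ = p·529 = 0.5792 → θ = 35.39°; offset = 9.8·tan 35.39° = 6.9627 m.
Σ offsets = 15.3295 m.

15.33 m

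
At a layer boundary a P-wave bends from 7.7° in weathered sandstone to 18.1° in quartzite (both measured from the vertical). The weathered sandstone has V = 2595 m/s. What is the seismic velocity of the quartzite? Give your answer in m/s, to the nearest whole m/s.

6017 m/s

sin 7.7° = 0.1340; sin 18.1° = 0.3107.
V₂ = V₁·(sin θ₂/sin θ₁) = 2595·(0.3107/0.1340) = 6017.08 m/s.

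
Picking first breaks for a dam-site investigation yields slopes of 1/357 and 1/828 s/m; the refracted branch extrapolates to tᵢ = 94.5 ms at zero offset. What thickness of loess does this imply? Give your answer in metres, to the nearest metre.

19 m

h = tᵢ·V₁·V₂ / (2·√(V₂²−V₁²)).
√(V₂²−V₁²) = √(828² − 357²) = 747.1 m/s.
h = 0.0945 s × 357 × 828 / (2 × 747.1) = 18.70 m.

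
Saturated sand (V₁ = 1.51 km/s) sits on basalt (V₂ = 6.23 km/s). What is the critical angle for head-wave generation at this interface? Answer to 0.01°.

14.03°

Critical incidence: sin θ_c = V₁/V₂ = 1.51/6.23 = 0.2424.
θ_c = arcsin 0.2424 = 14.03°.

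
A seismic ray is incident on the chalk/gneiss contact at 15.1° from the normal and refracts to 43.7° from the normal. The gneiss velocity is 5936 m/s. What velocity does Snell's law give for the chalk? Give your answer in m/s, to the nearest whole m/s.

2238 m/s

sin 15.1° = 0.2605; sin 43.7° = 0.6909.
V₁ = V₂·(sin θ₁/sin θ₂) = 5936·(0.2605/0.6909) = 2238.23 m/s.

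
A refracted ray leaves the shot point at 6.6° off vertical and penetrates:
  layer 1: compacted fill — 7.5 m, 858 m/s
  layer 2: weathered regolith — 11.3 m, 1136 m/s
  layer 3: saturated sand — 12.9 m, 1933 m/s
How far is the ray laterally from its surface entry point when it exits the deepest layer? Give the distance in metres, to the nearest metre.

6 m

p = sin θ₁/V₁ = sin 6.6°/858 = 1.3396e-04 s/m is conserved through the stack.
Layer 1: θ = 6.60°; offset = 7.5·tan 6.60° = 0.868 m.
Layer 2: sin θ = p·1136 = 0.1522 → θ = 8.75°; offset = 11.3·tan 8.75° = 1.740 m.
Layer 3: sin θ = p·1933 = 0.2589 → θ = 15.01°; offset = 12.9·tan 15.01° = 3.458 m.
Summing the layer offsets gives 6.066 m.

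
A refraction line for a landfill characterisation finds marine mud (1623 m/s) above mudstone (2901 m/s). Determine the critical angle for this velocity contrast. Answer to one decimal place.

34.0°

Critical incidence: sin θ_c = V₁/V₂ = 1623/2901 = 0.5595.
θ_c = arcsin 0.5595 = 34.02°.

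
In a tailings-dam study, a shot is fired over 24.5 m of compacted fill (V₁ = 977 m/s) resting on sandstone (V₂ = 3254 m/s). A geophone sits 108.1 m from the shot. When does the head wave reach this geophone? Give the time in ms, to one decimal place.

t = x/V₂ + 2h·√(V₂²−V₁²)/(V₁V₂).
√(V₂²−V₁²) = √(3254²−977²) = 3103.9 m/s; delay term = 2·24.5·3103.9/(977·3254) = 0.04784 s.
t = 108.1/3254 + 0.04784 = 0.08106 s.

81.1 ms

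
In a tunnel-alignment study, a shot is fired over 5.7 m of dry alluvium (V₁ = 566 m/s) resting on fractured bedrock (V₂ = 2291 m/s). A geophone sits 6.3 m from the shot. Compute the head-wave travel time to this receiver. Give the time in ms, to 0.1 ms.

22.3 ms

θ_c = arcsin(V₁/V₂) = arcsin(566/2291) = 14.30°, cos θ_c = 0.9690.
Intercept time tᵢ = 2h cos θ_c / V₁ = 2·5.7·0.9690/566 = 0.01952 s.
t = x/V₂ + tᵢ = 6.3/2291 + 0.01952 = 0.02227 s.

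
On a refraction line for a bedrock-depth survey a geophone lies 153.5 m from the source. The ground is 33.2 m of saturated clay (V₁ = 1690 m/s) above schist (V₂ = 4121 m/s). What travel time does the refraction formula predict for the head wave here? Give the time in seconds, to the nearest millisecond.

θ_c = arcsin(V₁/V₂) = arcsin(1690/4121) = 24.21°, cos θ_c = 0.9120.
Intercept time tᵢ = 2h cos θ_c / V₁ = 2·33.2·0.9120/1690 = 0.03583 s.
t = x/V₂ + tᵢ = 153.5/4121 + 0.03583 = 0.07308 s.

0.073 s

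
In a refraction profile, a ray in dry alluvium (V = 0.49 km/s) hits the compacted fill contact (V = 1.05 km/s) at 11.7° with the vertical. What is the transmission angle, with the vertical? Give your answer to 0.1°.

sin θ₁/V₁ = sin θ₂/V₂ ⇒ sin θ₂ = 1.05·sin 11.7°/0.49 = 1.05·0.2028/0.49 = 0.4345.
θ₂ = arcsin 0.4345 = 25.76° from the normal.

25.8°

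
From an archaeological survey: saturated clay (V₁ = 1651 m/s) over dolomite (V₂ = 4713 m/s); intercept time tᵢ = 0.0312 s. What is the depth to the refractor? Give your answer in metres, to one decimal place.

27.5 m

h = tᵢ·V₁·V₂ / (2·√(V₂²−V₁²)).
√(V₂²−V₁²) = √(4713² − 1651²) = 4414.4 m/s.
h = 0.0312 s × 1651 × 4713 / (2 × 4414.4) = 27.50 m.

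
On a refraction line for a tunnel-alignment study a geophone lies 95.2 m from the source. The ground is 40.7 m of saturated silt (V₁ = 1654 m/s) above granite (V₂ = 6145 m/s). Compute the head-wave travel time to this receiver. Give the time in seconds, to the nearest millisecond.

θ_c = arcsin(V₁/V₂) = arcsin(1654/6145) = 15.61°, cos θ_c = 0.9631.
Intercept time tᵢ = 2h cos θ_c / V₁ = 2·40.7·0.9631/1654 = 0.04740 s.
t = x/V₂ + tᵢ = 95.2/6145 + 0.04740 = 0.06289 s.

0.063 s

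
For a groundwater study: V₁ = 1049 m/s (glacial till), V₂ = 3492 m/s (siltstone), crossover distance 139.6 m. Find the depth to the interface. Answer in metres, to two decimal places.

51.20 m

x_cross = 2h·√((V₂+V₁)/(V₂−V₁)) → h = x_cross / (2·√((V₂+V₁)/(V₂−V₁))).
√((V₂+V₁)/(V₂−V₁)) = √((3492+1049)/(3492−1049)) = 1.3634.
h = 139.6 / (2·1.3634) = 51.20 m.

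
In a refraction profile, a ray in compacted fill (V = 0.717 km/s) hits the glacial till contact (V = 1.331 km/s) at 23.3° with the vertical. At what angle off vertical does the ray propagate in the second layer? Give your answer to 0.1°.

sin θ₁/V₁ = sin θ₂/V₂ ⇒ sin θ₂ = 1.331·sin 23.3°/0.717 = 1.331·0.3955/0.717 = 0.7343.
θ₂ = arcsin 0.7343 = 47.25° from the normal.

47.2°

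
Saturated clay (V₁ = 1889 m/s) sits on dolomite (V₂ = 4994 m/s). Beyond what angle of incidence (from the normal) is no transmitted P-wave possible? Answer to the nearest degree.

22°

At critical incidence the refracted ray runs along the interface (θ₂ = 90°), so sin θ_c = V₁/V₂.
θ_c = arcsin(1889/4994) = arcsin 0.3783 = 22.23°.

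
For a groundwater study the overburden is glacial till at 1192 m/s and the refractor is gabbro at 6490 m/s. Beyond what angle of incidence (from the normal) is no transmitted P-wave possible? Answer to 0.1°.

At critical incidence the refracted ray runs along the interface (θ₂ = 90°), so sin θ_c = V₁/V₂.
θ_c = arcsin(1192/6490) = arcsin 0.1837 = 10.58°.

10.6°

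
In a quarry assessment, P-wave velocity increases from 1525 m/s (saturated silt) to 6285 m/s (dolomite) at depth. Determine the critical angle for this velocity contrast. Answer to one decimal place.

14.0°

Critical incidence: sin θ_c = V₁/V₂ = 1525/6285 = 0.2426.
θ_c = arcsin 0.2426 = 14.04°.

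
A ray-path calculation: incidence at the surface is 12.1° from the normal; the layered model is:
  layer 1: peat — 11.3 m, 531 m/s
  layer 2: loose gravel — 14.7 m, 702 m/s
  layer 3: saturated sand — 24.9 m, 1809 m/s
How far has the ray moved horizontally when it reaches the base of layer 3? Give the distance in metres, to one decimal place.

Apply Snell's law at each interface; in layer i the horizontal offset is hᵢ·tan θᵢ.
Layer 1: θ = 12.10°; offset = 11.3·tan 12.10° = 2.423 m.
Layer 2: sin θ = 702·sin 12.1°/531 = 0.2771, θ = 16.09°; offset = 14.7·tan 16.09° = 4.240 m.
Layer 3: sin θ = 1809·sin 12.1°/531 = 0.7141, θ = 45.57°; offset = 24.9·tan 45.57° = 25.402 m.
Total horizontal offset = 32.064 m.

32.1 m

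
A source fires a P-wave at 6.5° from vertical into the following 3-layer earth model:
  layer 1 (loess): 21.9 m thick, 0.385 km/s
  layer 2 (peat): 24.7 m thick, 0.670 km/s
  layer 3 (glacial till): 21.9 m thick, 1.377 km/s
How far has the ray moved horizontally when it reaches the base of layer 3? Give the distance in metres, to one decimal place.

Apply Snell's law at each interface; in layer i the horizontal offset is hᵢ·tan θᵢ.
Layer 1: θ = 6.50°; offset = 21.9·tan 6.50° = 2.495 m.
Layer 2: sin θ = 0.670·sin 6.5°/0.385 = 0.1970, θ = 11.36°; offset = 24.7·tan 11.36° = 4.963 m.
Layer 3: sin θ = 1.377·sin 6.5°/0.385 = 0.4049, θ = 23.88°; offset = 21.9·tan 23.88° = 9.697 m.
Summing the layer offsets gives 17.156 m.

17.2 m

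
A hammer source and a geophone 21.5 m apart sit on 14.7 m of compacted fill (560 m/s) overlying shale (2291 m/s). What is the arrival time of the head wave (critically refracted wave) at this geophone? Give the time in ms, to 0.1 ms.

60.3 ms

t = x/V₂ + 2h·√(V₂²−V₁²)/(V₁V₂).
√(V₂²−V₁²) = √(2291²−560²) = 2221.5 m/s; delay term = 2·14.7·2221.5/(560·2291) = 0.05091 s.
t = 21.5/2291 + 0.05091 = 0.06029 s.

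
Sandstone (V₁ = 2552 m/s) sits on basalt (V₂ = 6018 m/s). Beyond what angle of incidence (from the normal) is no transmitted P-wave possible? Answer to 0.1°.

Critical incidence: sin θ_c = V₁/V₂ = 2552/6018 = 0.4241.
θ_c = arcsin 0.4241 = 25.09°.

25.1°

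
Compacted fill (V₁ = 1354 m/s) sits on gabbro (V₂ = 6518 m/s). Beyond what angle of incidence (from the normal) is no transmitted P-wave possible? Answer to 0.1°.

12.0°

Critical incidence: sin θ_c = V₁/V₂ = 1354/6518 = 0.2077.
θ_c = arcsin 0.2077 = 11.99°.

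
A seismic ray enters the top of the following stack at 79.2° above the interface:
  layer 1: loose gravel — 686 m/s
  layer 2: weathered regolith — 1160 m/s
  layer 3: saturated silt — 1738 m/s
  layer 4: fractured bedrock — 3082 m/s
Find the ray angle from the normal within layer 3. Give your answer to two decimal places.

From the normal: θ₁ = 90° − 79.2° = 10.8°.
Ray parameter p = sin 10.8° / 686 = 2.7315e-04 s/m.
sin θ_3 = p·V_3 = 2.7315e-04 × 1738 = 0.4747.
θ_3 = 28.34° from the vertical.

28.34°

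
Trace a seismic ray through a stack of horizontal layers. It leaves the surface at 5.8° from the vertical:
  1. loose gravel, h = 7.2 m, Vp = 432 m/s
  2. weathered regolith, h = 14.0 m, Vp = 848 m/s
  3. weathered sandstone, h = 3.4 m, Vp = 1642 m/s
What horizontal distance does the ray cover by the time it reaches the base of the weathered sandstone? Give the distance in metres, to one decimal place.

5.0 m

p = sin θ₁/V₁ = sin 5.8°/432 = 2.3393e-04 s/m is conserved through the stack.
Layer 1: θ = 5.80°; offset = 7.2·tan 5.80° = 0.731 m.
Layer 2: sin θ = p·848 = 0.1984 → θ = 11.44°; offset = 14.0·tan 11.44° = 2.833 m.
Layer 3: sin θ = p·1642 = 0.3841 → θ = 22.59°; offset = 3.4·tan 22.59° = 1.414 m.
Σ offsets = 4.979 m.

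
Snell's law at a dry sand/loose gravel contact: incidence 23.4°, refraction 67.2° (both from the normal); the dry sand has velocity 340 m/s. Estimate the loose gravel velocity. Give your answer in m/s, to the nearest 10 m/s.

790 m/s

sin 23.4° = 0.3971; sin 67.2° = 0.9219.
V₂ = V₁·(sin θ₂/sin θ₁) = 340·(0.9219/0.3971) = 789.21 m/s.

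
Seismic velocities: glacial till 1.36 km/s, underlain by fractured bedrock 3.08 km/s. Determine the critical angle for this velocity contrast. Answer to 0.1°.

At critical incidence the refracted ray runs along the interface (θ₂ = 90°), so sin θ_c = V₁/V₂.
θ_c = arcsin(1.36/3.08) = arcsin 0.4416 = 26.20°.

26.2°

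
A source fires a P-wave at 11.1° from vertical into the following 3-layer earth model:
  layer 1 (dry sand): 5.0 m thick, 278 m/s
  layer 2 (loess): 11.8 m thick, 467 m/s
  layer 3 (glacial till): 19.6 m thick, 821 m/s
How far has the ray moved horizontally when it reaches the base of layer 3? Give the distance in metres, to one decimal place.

Apply Snell's law at each interface; in layer i the horizontal offset is hᵢ·tan θᵢ.
Layer 1: θ = 11.10°; offset = 5.0·tan 11.10° = 0.981 m.
Layer 2: sin θ = 467·sin 11.1°/278 = 0.3234, θ = 18.87°; offset = 11.8·tan 18.87° = 4.033 m.
Layer 3: sin θ = 821·sin 11.1°/278 = 0.5686, θ = 34.65°; offset = 19.6·tan 34.65° = 13.546 m.
Σ offsets = 18.560 m.

18.6 m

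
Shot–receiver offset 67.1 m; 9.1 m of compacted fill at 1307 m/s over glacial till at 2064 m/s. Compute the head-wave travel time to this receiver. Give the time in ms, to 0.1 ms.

43.3 ms

t = x/V₂ + 2h·√(V₂²−V₁²)/(V₁V₂).
√(V₂²−V₁²) = √(2064²−1307²) = 1597.5 m/s; delay term = 2·9.1·1597.5/(1307·2064) = 0.01078 s.
t = 67.1/2064 + 0.01078 = 0.04329 s.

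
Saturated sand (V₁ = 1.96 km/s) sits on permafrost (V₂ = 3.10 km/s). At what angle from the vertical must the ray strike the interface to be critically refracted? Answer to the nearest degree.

39°

At critical incidence the refracted ray runs along the interface (θ₂ = 90°), so sin θ_c = V₁/V₂.
θ_c = arcsin(1.96/3.10) = arcsin 0.6323 = 39.22°.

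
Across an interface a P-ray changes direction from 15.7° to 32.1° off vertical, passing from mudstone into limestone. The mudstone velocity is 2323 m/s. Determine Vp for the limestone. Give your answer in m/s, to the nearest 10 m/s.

Snell's law: sin 15.7°/V₁ = sin 32.1°/V₂.
V₂ = V₁·sin 32.1°/sin 15.7° = 2323 × 1.9638 = 4561.85 m/s.

4560 m/s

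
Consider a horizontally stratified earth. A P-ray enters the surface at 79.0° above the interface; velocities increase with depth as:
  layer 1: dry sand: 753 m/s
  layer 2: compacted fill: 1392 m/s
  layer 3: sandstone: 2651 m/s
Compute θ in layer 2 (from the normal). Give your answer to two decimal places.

20.65°

From the normal: θ₁ = 90° − 79.0° = 11.0°.
Ray parameter p = sin 11.0° / 753 = 2.5340e-04 s/m.
sin θ_2 = p·V_2 = 2.5340e-04 × 1392 = 0.3527.
θ_2 = 20.65° from the vertical.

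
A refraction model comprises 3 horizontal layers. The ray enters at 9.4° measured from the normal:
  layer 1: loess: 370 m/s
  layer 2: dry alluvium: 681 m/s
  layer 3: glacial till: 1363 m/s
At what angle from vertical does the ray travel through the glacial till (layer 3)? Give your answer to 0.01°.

36.99°

Snell's law across each interface conserves sin θ / V, so sin θ_3 = V_3·sin θ₁/V₁.
sin θ_3 = 1363 × sin 9.4° / 370 = 0.6017.
θ_3 = arcsin 0.6017 = 36.99°.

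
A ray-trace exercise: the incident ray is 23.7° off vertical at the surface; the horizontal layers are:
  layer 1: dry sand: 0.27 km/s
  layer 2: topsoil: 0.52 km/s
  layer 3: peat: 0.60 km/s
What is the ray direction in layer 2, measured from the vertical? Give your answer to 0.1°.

Snell's law across each interface conserves sin θ / V, so sin θ_2 = V_2·sin θ₁/V₁.
sin θ_2 = 0.52 × sin 23.7° / 0.27 = 0.7741.
θ_2 = 50.73° from the vertical.

50.7°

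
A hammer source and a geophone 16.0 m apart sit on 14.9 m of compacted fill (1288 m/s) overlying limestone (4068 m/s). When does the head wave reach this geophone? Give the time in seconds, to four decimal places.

0.0259 s

t = x/V₂ + 2h·√(V₂²−V₁²)/(V₁V₂).
√(V₂²−V₁²) = √(4068²−1288²) = 3858.7 m/s; delay term = 2·14.9·3858.7/(1288·4068) = 0.02195 s.
t = 16.0/4068 + 0.02195 = 0.02588 s.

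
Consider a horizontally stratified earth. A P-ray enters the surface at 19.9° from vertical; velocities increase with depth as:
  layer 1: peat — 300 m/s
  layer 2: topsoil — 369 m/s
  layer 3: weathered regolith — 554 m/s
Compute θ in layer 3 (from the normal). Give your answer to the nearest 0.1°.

Snell's law across each interface conserves sin θ / V, so sin θ_3 = V_3·sin θ₁/V₁.
sin θ_3 = 554 × sin 19.9° / 300 = 0.6286.
θ_3 = 38.94° from the vertical.

38.9°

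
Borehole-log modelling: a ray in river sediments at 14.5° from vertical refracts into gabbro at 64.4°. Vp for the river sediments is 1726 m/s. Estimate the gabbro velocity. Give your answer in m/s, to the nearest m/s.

Snell's law: sin 14.5°/V₁ = sin 64.4°/V₂.
V₂ = V₁·sin 64.4°/sin 14.5° = 1726 × 3.6019 = 6216.80 m/s.

6217 m/s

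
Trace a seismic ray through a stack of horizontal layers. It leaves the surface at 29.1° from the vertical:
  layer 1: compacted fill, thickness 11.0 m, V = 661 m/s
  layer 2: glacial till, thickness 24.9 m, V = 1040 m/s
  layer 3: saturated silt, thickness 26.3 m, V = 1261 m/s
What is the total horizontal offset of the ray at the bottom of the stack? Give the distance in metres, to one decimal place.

Apply Snell's law at each interface; in layer i the horizontal offset is hᵢ·tan θᵢ.
Layer 1: θ = 29.10°; offset = 11.0·tan 29.10° = 6.123 m.
Layer 2: sin θ = 1040·sin 29.1°/661 = 0.7652, θ = 49.92°; offset = 24.9·tan 49.92° = 29.594 m.
Layer 3: sin θ = 1261·sin 29.1°/661 = 0.9278, θ = 68.09°; offset = 26.3·tan 68.09° = 65.400 m.
Total horizontal offset = 101.117 m.

101.1 m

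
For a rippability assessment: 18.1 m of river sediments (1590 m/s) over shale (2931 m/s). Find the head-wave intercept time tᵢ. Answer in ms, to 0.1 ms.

19.1 ms

θ_c = arcsin(V₁/V₂) = arcsin(1590/2931) = 32.85°; cos θ_c = 0.8401.
tᵢ = 2h·cos θ_c / V₁ = 2·18.1·0.8401 / 1590 = 0.01913 s.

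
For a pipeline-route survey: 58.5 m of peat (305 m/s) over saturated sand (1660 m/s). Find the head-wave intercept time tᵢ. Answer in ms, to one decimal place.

377.1 ms

tᵢ = 2h·√(V₂²−V₁²)/(V₁V₂).
√(V₂²−V₁²) = √(1660²−305²) = 1631.7 m/s.
tᵢ = 2·58.5·1631.7/(305·1660) = 0.37708 s.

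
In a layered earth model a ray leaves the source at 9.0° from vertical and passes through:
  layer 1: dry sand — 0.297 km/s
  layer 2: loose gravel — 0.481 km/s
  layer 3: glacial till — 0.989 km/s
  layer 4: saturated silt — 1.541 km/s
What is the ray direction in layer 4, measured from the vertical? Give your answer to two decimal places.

Ray parameter p = sin 9.0° / 0.297 = 5.2672e-01 s/km.
sin θ_4 = p·V_4 = 5.2672e-01 × 1.541 = 0.8117.
θ_4 = 54.26° from the vertical.

54.26°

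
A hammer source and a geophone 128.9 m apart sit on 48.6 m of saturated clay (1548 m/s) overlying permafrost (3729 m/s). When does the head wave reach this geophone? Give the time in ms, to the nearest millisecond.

t = x/V₂ + 2h·√(V₂²−V₁²)/(V₁V₂).
√(V₂²−V₁²) = √(3729²−1548²) = 3392.5 m/s; delay term = 2·48.6·3392.5/(1548·3729) = 0.05712 s.
t = 128.9/3729 + 0.05712 = 0.09169 s.

92 ms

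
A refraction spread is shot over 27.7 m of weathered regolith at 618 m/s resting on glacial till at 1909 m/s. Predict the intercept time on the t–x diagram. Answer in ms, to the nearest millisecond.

85 ms

θ_c = arcsin(V₁/V₂) = arcsin(618/1909) = 18.89°; cos θ_c = 0.9461.
tᵢ = 2h·cos θ_c / V₁ = 2·27.7·0.9461 / 618 = 0.08482 s.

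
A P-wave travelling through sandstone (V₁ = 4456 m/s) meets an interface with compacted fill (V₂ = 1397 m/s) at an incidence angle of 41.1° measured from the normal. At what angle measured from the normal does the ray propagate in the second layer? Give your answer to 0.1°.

sin θ₁/V₁ = sin θ₂/V₂ ⇒ sin θ₂ = 1397·sin 41.1°/4456 = 1397·0.6574/4456 = 0.2061.
θ₂ = sin⁻¹(0.2061) = 11.89° (from vertical).

11.9°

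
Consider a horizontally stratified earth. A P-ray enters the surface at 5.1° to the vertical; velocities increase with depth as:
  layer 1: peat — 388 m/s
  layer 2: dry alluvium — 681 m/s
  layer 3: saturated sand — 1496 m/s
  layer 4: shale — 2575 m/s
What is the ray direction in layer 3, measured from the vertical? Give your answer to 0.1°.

Ray parameter p = sin 5.1° / 388 = 2.2911e-04 s/m.
sin θ_3 = p·V_3 = 2.2911e-04 × 1496 = 0.3427.
θ_3 = arcsin 0.3427 = 20.04°.

20.0°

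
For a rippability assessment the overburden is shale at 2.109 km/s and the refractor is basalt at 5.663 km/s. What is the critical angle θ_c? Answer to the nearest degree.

22°

At critical incidence the refracted ray runs along the interface (θ₂ = 90°), so sin θ_c = V₁/V₂.
θ_c = arcsin(2.109/5.663) = arcsin 0.3724 = 21.86°.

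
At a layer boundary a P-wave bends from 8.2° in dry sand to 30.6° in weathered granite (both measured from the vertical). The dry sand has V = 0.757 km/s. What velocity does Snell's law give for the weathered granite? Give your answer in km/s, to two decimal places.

sin 8.2° = 0.1426; sin 30.6° = 0.5090.
V₂ = V₁·(sin θ₂/sin θ₁) = 0.757·(0.5090/0.1426) = 2.70 km/s.

2.70 km/s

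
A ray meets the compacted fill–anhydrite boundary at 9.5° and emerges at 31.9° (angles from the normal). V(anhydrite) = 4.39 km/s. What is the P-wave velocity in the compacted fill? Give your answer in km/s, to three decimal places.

1.371 km/s

Snell's law: sin 9.5°/V₁ = sin 31.9°/V₂.
V₁ = V₂·sin 9.5°/sin 31.9° = 4.39 × 0.3123 = 1.371 km/s.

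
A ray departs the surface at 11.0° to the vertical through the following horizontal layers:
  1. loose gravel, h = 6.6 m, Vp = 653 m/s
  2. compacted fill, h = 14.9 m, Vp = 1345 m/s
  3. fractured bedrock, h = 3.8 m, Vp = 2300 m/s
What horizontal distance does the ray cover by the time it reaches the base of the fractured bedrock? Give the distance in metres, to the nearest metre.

11 m

Apply Snell's law at each interface; in layer i the horizontal offset is hᵢ·tan θᵢ.
Layer 1: θ = 11.00°; offset = 6.6·tan 11.00° = 1.283 m.
Layer 2: sin θ = 1345·sin 11.0°/653 = 0.3930, θ = 23.14°; offset = 14.9·tan 23.14° = 6.368 m.
Layer 3: sin θ = 2300·sin 11.0°/653 = 0.6721, θ = 42.23°; offset = 3.8·tan 42.23° = 3.449 m.
Total horizontal offset = 11.100 m.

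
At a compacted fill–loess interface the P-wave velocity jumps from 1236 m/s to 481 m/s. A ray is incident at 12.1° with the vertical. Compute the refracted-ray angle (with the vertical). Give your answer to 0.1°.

4.7°

sin θ₁/V₁ = sin θ₂/V₂ ⇒ sin θ₂ = 481·sin 12.1°/1236 = 481·0.2096/1236 = 0.0816.
θ₂ = sin⁻¹(0.0816) = 4.68° (from vertical).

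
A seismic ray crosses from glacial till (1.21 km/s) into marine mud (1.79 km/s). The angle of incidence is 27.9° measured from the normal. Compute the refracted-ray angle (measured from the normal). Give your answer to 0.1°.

43.8°

sin θ₁/V₁ = sin θ₂/V₂ ⇒ sin θ₂ = 1.79·sin 27.9°/1.21 = 1.79·0.4679/1.21 = 0.6922.
θ₂ = sin⁻¹(0.6922) = 43.81° (from vertical).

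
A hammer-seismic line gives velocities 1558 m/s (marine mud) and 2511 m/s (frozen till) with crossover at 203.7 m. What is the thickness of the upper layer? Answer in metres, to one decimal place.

x_cross = 2h·√((V₂+V₁)/(V₂−V₁)) → h = x_cross / (2·√((V₂+V₁)/(V₂−V₁))).
√((V₂+V₁)/(V₂−V₁)) = √((2511+1558)/(2511−1558)) = 2.0663.
h = 203.7 / (2·2.0663) = 49.29 m.

49.3 m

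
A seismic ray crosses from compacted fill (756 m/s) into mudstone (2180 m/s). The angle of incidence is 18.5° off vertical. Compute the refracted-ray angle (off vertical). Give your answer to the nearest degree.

66°

Snell's law: sin θ₂ = (V₂/V₁)·sin θ₁ = (2180/756)·sin 18.5° = 0.9150.
θ₂ = sin⁻¹(0.9150) = 66.20° (from vertical).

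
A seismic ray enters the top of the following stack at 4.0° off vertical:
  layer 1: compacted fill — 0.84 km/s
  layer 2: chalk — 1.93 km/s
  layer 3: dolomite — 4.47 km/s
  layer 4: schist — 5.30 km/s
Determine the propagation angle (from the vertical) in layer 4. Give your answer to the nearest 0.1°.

26.1°

Ray parameter p = sin 4.0° / 0.84 = 8.3043e-02 s/km.
sin θ_4 = p·V_4 = 8.3043e-02 × 5.30 = 0.4401.
θ_4 = 26.11° from the vertical.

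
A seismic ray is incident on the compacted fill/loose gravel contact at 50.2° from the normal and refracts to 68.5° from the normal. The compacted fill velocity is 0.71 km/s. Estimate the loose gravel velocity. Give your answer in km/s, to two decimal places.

Snell's law: sin 50.2°/V₁ = sin 68.5°/V₂.
V₂ = V₁·sin 68.5°/sin 50.2° = 0.71 × 1.2110 = 0.86 km/s.

0.86 km/s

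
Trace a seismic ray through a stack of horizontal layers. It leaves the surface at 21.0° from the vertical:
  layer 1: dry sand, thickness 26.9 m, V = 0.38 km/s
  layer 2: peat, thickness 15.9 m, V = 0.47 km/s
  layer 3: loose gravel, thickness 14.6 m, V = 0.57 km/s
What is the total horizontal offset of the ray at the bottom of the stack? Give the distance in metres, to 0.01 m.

Apply Snell's law at each interface; in layer i the horizontal offset is hᵢ·tan θᵢ.
Layer 1: θ = 21.00°; offset = 26.9·tan 21.00° = 10.3259 m.
Layer 2: sin θ = 0.47·sin 21.0°/0.38 = 0.4432, θ = 26.31°; offset = 15.9·tan 26.31° = 7.8621 m.
Layer 3: sin θ = 0.57·sin 21.0°/0.38 = 0.5376, θ = 32.52°; offset = 14.6·tan 32.52° = 9.3074 m.
Σ offsets = 27.4954 m.

27.50 m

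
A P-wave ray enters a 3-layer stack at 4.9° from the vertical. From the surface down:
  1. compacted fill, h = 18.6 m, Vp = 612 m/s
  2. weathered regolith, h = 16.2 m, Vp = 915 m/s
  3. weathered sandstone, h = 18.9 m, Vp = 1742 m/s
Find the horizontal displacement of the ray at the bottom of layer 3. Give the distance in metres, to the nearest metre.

Apply Snell's law at each interface; in layer i the horizontal offset is hᵢ·tan θᵢ.
Layer 1: θ = 4.90°; offset = 18.6·tan 4.90° = 1.595 m.
Layer 2: sin θ = 915·sin 4.9°/612 = 0.1277, θ = 7.34°; offset = 16.2·tan 7.34° = 2.086 m.
Layer 3: sin θ = 1742·sin 4.9°/612 = 0.2431, θ = 14.07°; offset = 18.9·tan 14.07° = 4.737 m.
Summing the layer offsets gives 8.418 m.

8 m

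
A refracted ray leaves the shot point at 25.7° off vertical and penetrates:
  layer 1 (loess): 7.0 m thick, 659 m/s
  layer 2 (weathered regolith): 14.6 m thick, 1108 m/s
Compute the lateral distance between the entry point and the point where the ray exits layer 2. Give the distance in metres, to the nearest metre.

Ray parameter p = sin 25.7° / 659 m/s = 6.5806e-04 s/m.
Layer 1: θ = 25.70°; offset = 7.0·tan 25.70° = 3.369 m.
Layer 2: sin θ = p·1108 = 0.7291 → θ = 46.81°; offset = 14.6·tan 46.81° = 15.555 m.
Summing the layer offsets gives 18.923 m.

19 m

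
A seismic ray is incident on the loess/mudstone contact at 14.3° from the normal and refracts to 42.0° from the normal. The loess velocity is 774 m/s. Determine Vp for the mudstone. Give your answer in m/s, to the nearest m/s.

sin 14.3° = 0.2470; sin 42.0° = 0.6691.
V₂ = V₁·(sin θ₂/sin θ₁) = 774·(0.6691/0.2470) = 2096.80 m/s.

2097 m/s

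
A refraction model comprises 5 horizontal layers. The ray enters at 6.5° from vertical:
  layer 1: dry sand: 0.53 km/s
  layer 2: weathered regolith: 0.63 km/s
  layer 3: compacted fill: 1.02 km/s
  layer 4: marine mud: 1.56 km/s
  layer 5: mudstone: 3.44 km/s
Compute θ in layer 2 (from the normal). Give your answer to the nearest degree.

Snell's law across each interface conserves sin θ / V, so sin θ_2 = V_2·sin θ₁/V₁.
sin θ_2 = 0.63 × sin 6.5° / 0.53 = 0.1346.
θ_2 = 7.73° from the vertical.

8°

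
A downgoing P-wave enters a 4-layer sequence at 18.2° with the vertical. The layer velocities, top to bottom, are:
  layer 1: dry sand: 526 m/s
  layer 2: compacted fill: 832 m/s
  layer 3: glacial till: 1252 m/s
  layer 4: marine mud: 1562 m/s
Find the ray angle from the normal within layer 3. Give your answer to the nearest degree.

Snell's law across each interface conserves sin θ / V, so sin θ_3 = V_3·sin θ₁/V₁.
sin θ_3 = 1252 × sin 18.2° / 526 = 0.7434.
θ_3 = 48.02° from the vertical.

48°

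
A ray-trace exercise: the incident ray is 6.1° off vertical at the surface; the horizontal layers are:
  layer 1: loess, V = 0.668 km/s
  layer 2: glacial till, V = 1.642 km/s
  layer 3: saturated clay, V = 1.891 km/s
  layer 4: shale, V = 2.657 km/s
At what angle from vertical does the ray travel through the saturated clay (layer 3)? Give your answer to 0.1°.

17.5°

Ray parameter p = sin 6.1° / 0.668 = 1.5908e-01 s/km.
sin θ_3 = p·V_3 = 1.5908e-01 × 1.891 = 0.3008.
θ_3 = 17.51° from the vertical.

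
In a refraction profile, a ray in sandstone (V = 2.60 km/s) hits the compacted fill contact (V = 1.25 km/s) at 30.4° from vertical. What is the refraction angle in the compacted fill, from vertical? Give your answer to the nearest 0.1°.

sin θ₁/V₁ = sin θ₂/V₂ ⇒ sin θ₂ = 1.25·sin 30.4°/2.60 = 1.25·0.5060/2.60 = 0.2433.
θ₂ = sin⁻¹(0.2433) = 14.08° (from vertical).

14.1°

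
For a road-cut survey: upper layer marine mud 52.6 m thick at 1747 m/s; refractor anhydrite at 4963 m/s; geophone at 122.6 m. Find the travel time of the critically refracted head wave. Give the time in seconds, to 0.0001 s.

t = x/V₂ + 2h·√(V₂²−V₁²)/(V₁V₂).
√(V₂²−V₁²) = √(4963²−1747²) = 4645.4 m/s; delay term = 2·52.6·4645.4/(1747·4963) = 0.05636 s.
t = 122.6/4963 + 0.05636 = 0.08107 s.

0.0811 s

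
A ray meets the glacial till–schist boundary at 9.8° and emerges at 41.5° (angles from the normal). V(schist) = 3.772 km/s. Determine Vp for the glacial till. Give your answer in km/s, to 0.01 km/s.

sin 9.8° = 0.1702; sin 41.5° = 0.6626.
V₁ = V₂·(sin θ₁/sin θ₂) = 3.772·(0.1702/0.6626) = 0.97 km/s.

0.97 km/s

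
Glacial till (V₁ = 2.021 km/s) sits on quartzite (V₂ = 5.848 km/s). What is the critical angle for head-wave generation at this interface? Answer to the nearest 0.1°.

20.2°

Critical incidence: sin θ_c = V₁/V₂ = 2.021/5.848 = 0.3456.
θ_c = arcsin 0.3456 = 20.22°.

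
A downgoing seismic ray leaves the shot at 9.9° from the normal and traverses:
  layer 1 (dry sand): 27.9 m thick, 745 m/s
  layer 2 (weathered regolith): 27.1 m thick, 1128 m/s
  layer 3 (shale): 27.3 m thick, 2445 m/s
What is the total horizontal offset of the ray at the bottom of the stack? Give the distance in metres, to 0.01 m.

30.83 m

Ray parameter p = sin 9.9° / 745 m/s = 2.3078e-04 s/m.
Layer 1: θ = 9.90°; offset = 27.9·tan 9.90° = 4.8693 m.
Layer 2: sin θ = p·1128 = 0.2603 → θ = 15.09°; offset = 27.1·tan 15.09° = 7.3065 m.
Layer 3: sin θ = p·2445 = 0.5643 → θ = 34.35°; offset = 27.3·tan 34.35° = 18.6579 m.
Σ offsets = 30.8337 m.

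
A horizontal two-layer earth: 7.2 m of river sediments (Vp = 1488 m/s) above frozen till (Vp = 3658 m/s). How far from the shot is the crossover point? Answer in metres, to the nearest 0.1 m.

θ_c = arcsin(1488/3658) = 24.00°, so cos θ_c = 0.9135 and tᵢ = 2h cos θ_c/V₁ = 0.0088 s.
At crossover x/V₁ = x/V₂ + tᵢ ⇒ x = tᵢ/(1/V₁ − 1/V₂) = 0.00884/(6.7204e-04 − 2.7337e-04) = 22.18 m.

22.2 m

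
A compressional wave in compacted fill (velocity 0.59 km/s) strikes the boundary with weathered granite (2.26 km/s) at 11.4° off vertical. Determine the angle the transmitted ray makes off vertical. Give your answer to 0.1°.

49.2°

sin θ₁/V₁ = sin θ₂/V₂ ⇒ sin θ₂ = 2.26·sin 11.4°/0.59 = 2.26·0.1977/0.59 = 0.7571.
θ₂ = sin⁻¹(0.7571) = 49.21° (from vertical).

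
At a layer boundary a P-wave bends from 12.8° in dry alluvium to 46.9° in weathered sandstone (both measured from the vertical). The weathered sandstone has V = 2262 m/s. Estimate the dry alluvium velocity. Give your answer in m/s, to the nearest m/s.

686 m/s

sin 12.8° = 0.2215; sin 46.9° = 0.7302.
V₁ = V₂·(sin θ₁/sin θ₂) = 2262·(0.2215/0.7302) = 686.34 m/s.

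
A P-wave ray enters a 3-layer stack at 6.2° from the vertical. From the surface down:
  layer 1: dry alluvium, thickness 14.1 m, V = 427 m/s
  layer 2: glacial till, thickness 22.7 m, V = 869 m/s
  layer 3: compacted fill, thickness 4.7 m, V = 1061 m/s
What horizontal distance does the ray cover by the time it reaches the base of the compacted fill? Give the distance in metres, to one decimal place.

Apply Snell's law at each interface; in layer i the horizontal offset is hᵢ·tan θᵢ.
Layer 1: θ = 6.20°; offset = 14.1·tan 6.20° = 1.532 m.
Layer 2: sin θ = 869·sin 6.2°/427 = 0.2198, θ = 12.70°; offset = 22.7·tan 12.70° = 5.114 m.
Layer 3: sin θ = 1061·sin 6.2°/427 = 0.2684, θ = 15.57°; offset = 4.7·tan 15.57° = 1.309 m.
Total horizontal offset = 7.955 m.

8.0 m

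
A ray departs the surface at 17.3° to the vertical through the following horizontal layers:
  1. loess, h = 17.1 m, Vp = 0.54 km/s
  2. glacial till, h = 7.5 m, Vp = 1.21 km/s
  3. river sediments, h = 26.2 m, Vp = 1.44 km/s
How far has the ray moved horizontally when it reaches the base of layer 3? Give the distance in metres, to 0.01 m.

Ray parameter p = sin 17.3° / 0.54 km/s = 5.5069e-01 s/km.
Layer 1: θ = 17.30°; offset = 17.1·tan 17.30° = 5.3261 m.
Layer 2: sin θ = p·1.21 = 0.6663 → θ = 41.79°; offset = 7.5·tan 41.79° = 6.7023 m.
Layer 3: sin θ = p·1.44 = 0.7930 → θ = 52.47°; offset = 26.2·tan 52.47° = 34.1035 m.
Total horizontal offset = 46.1318 m.

46.13 m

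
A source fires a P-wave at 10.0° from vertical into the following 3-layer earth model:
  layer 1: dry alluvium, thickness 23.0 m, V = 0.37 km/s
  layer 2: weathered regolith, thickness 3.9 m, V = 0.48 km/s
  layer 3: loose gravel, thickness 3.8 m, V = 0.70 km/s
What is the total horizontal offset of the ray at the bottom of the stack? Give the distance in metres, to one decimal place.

Ray parameter p = sin 10.0° / 0.37 km/s = 4.6932e-01 s/km.
Layer 1: θ = 10.00°; offset = 23.0·tan 10.00° = 4.056 m.
Layer 2: sin θ = p·0.48 = 0.2253 → θ = 13.02°; offset = 3.9·tan 13.02° = 0.902 m.
Layer 3: sin θ = p·0.70 = 0.3285 → θ = 19.18°; offset = 3.8·tan 19.18° = 1.322 m.
Σ offsets = 6.279 m.

6.3 m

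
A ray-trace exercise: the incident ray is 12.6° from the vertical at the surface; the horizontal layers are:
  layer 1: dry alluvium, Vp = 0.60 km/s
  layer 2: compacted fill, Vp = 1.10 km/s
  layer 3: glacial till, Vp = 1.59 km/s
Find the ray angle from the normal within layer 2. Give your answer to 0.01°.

23.57°

Ray parameter p = sin 12.6° / 0.60 = 3.6357e-01 s/km.
sin θ_2 = p·V_2 = 3.6357e-01 × 1.10 = 0.3999.
θ_2 = 23.57° from the vertical.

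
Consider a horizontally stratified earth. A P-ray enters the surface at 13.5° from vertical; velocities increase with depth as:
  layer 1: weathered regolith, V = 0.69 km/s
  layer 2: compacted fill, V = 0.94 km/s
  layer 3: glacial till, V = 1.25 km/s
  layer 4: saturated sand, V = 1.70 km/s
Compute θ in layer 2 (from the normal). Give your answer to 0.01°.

18.54°

Ray parameter p = sin 13.5° / 0.69 = 3.3833e-01 s/km.
sin θ_2 = p·V_2 = 3.3833e-01 × 0.94 = 0.3180.
θ_2 = arcsin 0.3180 = 18.54°.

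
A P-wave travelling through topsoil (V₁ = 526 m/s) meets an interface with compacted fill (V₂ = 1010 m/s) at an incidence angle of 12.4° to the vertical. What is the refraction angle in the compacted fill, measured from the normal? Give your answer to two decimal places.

24.35°

sin θ₁/V₁ = sin θ₂/V₂ ⇒ sin θ₂ = 1010·sin 12.4°/526 = 1010·0.2147/526 = 0.4123.
θ₂ = arcsin 0.4123 = 24.35° from the normal.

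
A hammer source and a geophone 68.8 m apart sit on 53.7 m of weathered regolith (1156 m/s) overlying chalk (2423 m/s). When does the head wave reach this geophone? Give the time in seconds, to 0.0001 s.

0.1100 s

θ_c = arcsin(V₁/V₂) = arcsin(1156/2423) = 28.50°, cos θ_c = 0.8789.
Intercept time tᵢ = 2h cos θ_c / V₁ = 2·53.7·0.8789/1156 = 0.08165 s.
t = x/V₂ + tᵢ = 68.8/2423 + 0.08165 = 0.11005 s.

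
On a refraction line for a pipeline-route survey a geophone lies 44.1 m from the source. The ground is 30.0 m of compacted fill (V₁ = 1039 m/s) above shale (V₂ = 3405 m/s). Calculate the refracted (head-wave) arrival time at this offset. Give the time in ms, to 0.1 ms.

67.9 ms

θ_c = arcsin(V₁/V₂) = arcsin(1039/3405) = 17.77°, cos θ_c = 0.9523.
Intercept time tᵢ = 2h cos θ_c / V₁ = 2·30.0·0.9523/1039 = 0.05499 s.
t = x/V₂ + tᵢ = 44.1/3405 + 0.05499 = 0.06795 s.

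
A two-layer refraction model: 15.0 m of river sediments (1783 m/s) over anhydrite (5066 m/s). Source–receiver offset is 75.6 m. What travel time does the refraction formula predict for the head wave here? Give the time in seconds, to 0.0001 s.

t = x/V₂ + 2h·√(V₂²−V₁²)/(V₁V₂).
√(V₂²−V₁²) = √(5066²−1783²) = 4741.9 m/s; delay term = 2·15.0·4741.9/(1783·5066) = 0.01575 s.
t = 75.6/5066 + 0.01575 = 0.03067 s.

0.0307 s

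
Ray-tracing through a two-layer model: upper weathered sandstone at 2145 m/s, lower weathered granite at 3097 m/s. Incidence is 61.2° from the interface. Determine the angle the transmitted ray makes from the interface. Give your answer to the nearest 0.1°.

Angle from the normal: 90° − 61.2° = 28.8°.
Snell's law: sin θ₂ = (V₂/V₁)·sin θ₁ = (3097/2145)·sin 28.8° = 0.6956.
θ₂ = arcsin 0.6956 = 44.07° from the normal.
From the interface: 90° − 44.07° = 45.93°.

45.9°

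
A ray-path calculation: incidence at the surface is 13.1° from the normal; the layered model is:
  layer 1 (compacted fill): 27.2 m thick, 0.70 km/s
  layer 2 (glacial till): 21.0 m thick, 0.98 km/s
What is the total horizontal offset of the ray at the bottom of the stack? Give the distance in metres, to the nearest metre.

13 m

p = sin θ₁/V₁ = sin 13.1°/0.70 = 3.2379e-01 s/km is conserved through the stack.
Layer 1: θ = 13.10°; offset = 27.2·tan 13.10° = 6.330 m.
Layer 2: sin θ = p·0.98 = 0.3173 → θ = 18.50°; offset = 21.0·tan 18.50° = 7.027 m.
Σ offsets = 13.356 m.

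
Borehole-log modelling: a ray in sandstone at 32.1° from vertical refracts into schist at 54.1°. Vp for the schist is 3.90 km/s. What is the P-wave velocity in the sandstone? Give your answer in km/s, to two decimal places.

2.56 km/s

Snell's law: sin 32.1°/V₁ = sin 54.1°/V₂.
V₁ = V₂·sin 32.1°/sin 54.1° = 3.90 × 0.6560 = 2.56 km/s.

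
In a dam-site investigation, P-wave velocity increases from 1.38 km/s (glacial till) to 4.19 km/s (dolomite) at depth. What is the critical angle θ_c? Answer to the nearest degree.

At critical incidence the refracted ray runs along the interface (θ₂ = 90°), so sin θ_c = V₁/V₂.
θ_c = arcsin(1.38/4.19) = arcsin 0.3294 = 19.23°.

19°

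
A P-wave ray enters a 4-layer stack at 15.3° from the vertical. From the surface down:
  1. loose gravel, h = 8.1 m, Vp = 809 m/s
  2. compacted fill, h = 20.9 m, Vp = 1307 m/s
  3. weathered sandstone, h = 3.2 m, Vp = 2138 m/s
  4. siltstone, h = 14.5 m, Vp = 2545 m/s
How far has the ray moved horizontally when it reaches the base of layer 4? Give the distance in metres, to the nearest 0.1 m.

36.8 m

Apply Snell's law at each interface; in layer i the horizontal offset is hᵢ·tan θᵢ.
Layer 1: θ = 15.30°; offset = 8.1·tan 15.30° = 2.216 m.
Layer 2: sin θ = 1307·sin 15.3°/809 = 0.4263, θ = 25.23°; offset = 20.9·tan 25.23° = 9.850 m.
Layer 3: sin θ = 2138·sin 15.3°/809 = 0.6974, θ = 44.22°; offset = 3.2·tan 44.22° = 3.114 m.
Layer 4: sin θ = 2545·sin 15.3°/809 = 0.8301, θ = 56.11°; offset = 14.5·tan 56.11° = 21.586 m.
Summing the layer offsets gives 36.765 m.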